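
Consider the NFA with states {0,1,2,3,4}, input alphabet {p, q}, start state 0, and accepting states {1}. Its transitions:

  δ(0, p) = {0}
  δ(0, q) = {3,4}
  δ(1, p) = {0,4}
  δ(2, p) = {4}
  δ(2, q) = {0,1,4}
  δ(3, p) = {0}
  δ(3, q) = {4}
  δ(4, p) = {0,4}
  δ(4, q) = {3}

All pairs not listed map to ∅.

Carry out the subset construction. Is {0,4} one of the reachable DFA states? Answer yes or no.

Start state of the DFA: {0}.
{0} --p--> {0}  [seen]
{0} --q--> {3,4}  [new]
{3,4} --p--> {0,4}  [new]
{3,4} --q--> {3,4}  [seen]
{0,4} --p--> {0,4}  [seen]
{0,4} --q--> {3,4}  [seen]
Reachable DFA states: {0}, {3,4}, {0,4}.
{0,4} is among them.

yes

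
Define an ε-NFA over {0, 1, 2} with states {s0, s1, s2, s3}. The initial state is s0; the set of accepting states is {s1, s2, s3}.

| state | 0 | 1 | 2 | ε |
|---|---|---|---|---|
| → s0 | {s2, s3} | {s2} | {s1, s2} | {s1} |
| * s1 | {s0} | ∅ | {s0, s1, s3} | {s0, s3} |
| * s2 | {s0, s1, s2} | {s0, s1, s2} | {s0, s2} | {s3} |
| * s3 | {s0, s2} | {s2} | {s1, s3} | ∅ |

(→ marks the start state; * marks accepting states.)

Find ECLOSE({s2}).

Begin with {s2}.
s2 →ε {s3}; add s3.
ε-closure = {s2, s3}.

{s2, s3}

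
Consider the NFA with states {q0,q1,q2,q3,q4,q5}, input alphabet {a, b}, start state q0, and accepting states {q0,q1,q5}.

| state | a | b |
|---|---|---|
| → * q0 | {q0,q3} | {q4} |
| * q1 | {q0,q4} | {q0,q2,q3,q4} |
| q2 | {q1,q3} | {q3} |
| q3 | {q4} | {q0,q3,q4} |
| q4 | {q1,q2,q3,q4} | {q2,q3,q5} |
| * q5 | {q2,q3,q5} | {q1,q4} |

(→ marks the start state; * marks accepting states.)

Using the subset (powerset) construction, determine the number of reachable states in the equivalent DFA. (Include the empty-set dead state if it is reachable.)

11

Start state of the DFA: {q0}.
{q0} --a--> {q0,q3}  [new]
{q0} --b--> {q4}  [new]
{q0,q3} --a--> {q0,q3,q4}  [new]
{q0,q3} --b--> {q0,q3,q4}  [seen]
{q4} --a--> {q1,q2,q3,q4}  [new]
{q4} --b--> {q2,q3,q5}  [new]
{q0,q3,q4} --a--> {q0,q1,q2,q3,q4}  [new]
{q0,q3,q4} --b--> {q0,q2,q3,q4,q5}  [new]
{q1,q2,q3,q4} --a--> {q0,q1,q2,q3,q4}  [seen]
{q1,q2,q3,q4} --b--> {q0,q2,q3,q4,q5}  [seen]
{q2,q3,q5} --a--> {q1,q2,q3,q4,q5}  [new]
{q2,q3,q5} --b--> {q0,q1,q3,q4}  [new]
{q0,q1,q2,q3,q4} --a--> {q0,q1,q2,q3,q4}  [seen]
{q0,q1,q2,q3,q4} --b--> {q0,q2,q3,q4,q5}  [seen]
{q0,q2,q3,q4,q5} --a--> {q0,q1,q2,q3,q4,q5}  [new]
{q0,q2,q3,q4,q5} --b--> {q0,q1,q2,q3,q4,q5}  [seen]
{q1,q2,q3,q4,q5} --a--> {q0,q1,q2,q3,q4,q5}  [seen]
{q1,q2,q3,q4,q5} --b--> {q0,q1,q2,q3,q4,q5}  [seen]
{q0,q1,q3,q4} --a--> {q0,q1,q2,q3,q4}  [seen]
{q0,q1,q3,q4} --b--> {q0,q2,q3,q4,q5}  [seen]
{q0,q1,q2,q3,q4,q5} --a--> {q0,q1,q2,q3,q4,q5}  [seen]
{q0,q1,q2,q3,q4,q5} --b--> {q0,q1,q2,q3,q4,q5}  [seen]
Reachable DFA states: {q0}, {q0,q3}, {q4}, {q0,q3,q4}, {q1,q2,q3,q4}, {q2,q3,q5}, {q0,q1,q2,q3,q4}, {q0,q2,q3,q4,q5}, {q1,q2,q3,q4,q5}, {q0,q1,q3,q4}, {q0,q1,q2,q3,q4,q5}.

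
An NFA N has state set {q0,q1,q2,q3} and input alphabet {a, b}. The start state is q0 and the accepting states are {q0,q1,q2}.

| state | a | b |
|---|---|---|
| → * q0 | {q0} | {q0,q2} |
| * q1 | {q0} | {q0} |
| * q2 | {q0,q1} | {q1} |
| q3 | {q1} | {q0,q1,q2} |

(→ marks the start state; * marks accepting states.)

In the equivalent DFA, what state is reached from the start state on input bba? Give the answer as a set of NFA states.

Start: {q0}.
δ(q0,b) = {q0,q2}.
Union: {q0,q2}.
After b: {q0,q2}.
δ(q0,b) = {q0,q2}; δ(q2,b) = {q1}.
Union: {q0,q1,q2}.
After b: {q0,q1,q2}.
δ(q0,a) = {q0}; δ(q1,a) = {q0}; δ(q2,a) = {q0,q1}.
Union: {q0,q1}.
After a: {q0,q1}.

{q0,q1}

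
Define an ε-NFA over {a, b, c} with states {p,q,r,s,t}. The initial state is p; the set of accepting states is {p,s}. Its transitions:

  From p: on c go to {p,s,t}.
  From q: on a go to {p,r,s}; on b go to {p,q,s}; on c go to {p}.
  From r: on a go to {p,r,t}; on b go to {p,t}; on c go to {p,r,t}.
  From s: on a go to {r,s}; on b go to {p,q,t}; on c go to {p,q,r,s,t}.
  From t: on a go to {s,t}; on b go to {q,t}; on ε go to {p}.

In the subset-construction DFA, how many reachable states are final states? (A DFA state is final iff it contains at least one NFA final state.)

Start state of the DFA: {p} (ε-closure of the NFA start).
{p} --a--> ∅  [new]
{p} --b--> ∅  [seen]
{p} --c--> {p,s,t}  [new]
∅ --a--> ∅  [seen]
∅ --b--> ∅  [seen]
∅ --c--> ∅  [seen]
{p,s,t} --a--> {p,r,s,t}  [new]
{p,s,t} --b--> {p,q,t}  [new]
{p,s,t} --c--> {p,q,r,s,t}  [new]
{p,r,s,t} --a--> {p,r,s,t}  [seen]
{p,r,s,t} --b--> {p,q,t}  [seen]
{p,r,s,t} --c--> {p,q,r,s,t}  [seen]
{p,q,t} --a--> {p,r,s,t}  [seen]
{p,q,t} --b--> {p,q,s,t}  [new]
{p,q,t} --c--> {p,s,t}  [seen]
{p,q,r,s,t} --a--> {p,r,s,t}  [seen]
{p,q,r,s,t} --b--> {p,q,s,t}  [seen]
{p,q,r,s,t} --c--> {p,q,r,s,t}  [seen]
{p,q,s,t} --a--> {p,r,s,t}  [seen]
{p,q,s,t} --b--> {p,q,s,t}  [seen]
{p,q,s,t} --c--> {p,q,r,s,t}  [seen]
Reachable DFA states: {p}, ∅, {p,s,t}, {p,r,s,t}, {p,q,t}, {p,q,r,s,t}, {p,q,s,t}.
Accepting DFA states (contain an NFA accepting state): {p}, {p,s,t}, {p,r,s,t}, {p,q,t}, {p,q,r,s,t}, {p,q,s,t}.

6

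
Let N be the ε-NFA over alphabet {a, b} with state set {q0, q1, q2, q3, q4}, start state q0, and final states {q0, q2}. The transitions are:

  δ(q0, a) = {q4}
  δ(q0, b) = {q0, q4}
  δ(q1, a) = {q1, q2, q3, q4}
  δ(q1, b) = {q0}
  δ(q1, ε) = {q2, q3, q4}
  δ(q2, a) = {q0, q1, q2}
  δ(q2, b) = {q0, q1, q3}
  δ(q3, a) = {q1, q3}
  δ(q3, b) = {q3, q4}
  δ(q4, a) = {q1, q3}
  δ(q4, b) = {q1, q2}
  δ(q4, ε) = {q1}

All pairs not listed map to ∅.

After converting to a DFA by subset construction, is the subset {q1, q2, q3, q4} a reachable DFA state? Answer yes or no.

Start state of the DFA: {q0} (ε-closure of the NFA start).
{q0} --a--> {q1, q2, q3, q4}  [new]
{q0} --b--> {q0, q1, q2, q3, q4}  [new]
{q1, q2, q3, q4} --a--> {q0, q1, q2, q3, q4}  [seen]
{q1, q2, q3, q4} --b--> {q0, q1, q2, q3, q4}  [seen]
{q0, q1, q2, q3, q4} --a--> {q0, q1, q2, q3, q4}  [seen]
{q0, q1, q2, q3, q4} --b--> {q0, q1, q2, q3, q4}  [seen]
Reachable DFA states: {q0}, {q1, q2, q3, q4}, {q0, q1, q2, q3, q4}.
{q1, q2, q3, q4} is among them.

yes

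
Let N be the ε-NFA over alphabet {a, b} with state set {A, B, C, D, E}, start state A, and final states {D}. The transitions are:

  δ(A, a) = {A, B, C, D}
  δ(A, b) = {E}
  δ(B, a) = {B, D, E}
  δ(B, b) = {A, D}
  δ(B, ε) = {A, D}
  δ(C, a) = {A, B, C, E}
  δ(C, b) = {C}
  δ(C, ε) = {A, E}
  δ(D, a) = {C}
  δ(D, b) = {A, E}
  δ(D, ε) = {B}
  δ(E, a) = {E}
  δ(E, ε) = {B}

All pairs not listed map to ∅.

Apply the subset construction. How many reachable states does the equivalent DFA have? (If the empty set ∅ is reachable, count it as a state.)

3

Start state of the DFA: {A} (ε-closure of the NFA start).
{A} --a--> {A, B, C, D, E}  [new]
{A} --b--> {A, B, D, E}  [new]
{A, B, C, D, E} --a--> {A, B, C, D, E}  [seen]
{A, B, C, D, E} --b--> {A, B, C, D, E}  [seen]
{A, B, D, E} --a--> {A, B, C, D, E}  [seen]
{A, B, D, E} --b--> {A, B, D, E}  [seen]
Reachable DFA states: {A}, {A, B, C, D, E}, {A, B, D, E}.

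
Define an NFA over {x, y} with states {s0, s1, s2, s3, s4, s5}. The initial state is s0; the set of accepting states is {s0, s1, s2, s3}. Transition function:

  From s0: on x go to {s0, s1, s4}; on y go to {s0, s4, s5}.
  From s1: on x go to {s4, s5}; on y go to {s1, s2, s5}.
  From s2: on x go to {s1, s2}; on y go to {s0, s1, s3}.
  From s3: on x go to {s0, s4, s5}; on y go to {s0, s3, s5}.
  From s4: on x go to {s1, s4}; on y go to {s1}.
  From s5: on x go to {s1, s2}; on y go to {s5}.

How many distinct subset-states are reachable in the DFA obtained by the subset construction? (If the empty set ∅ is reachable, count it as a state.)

Start state of the DFA: {s0}.
{s0} --x--> {s0, s1, s4}  [new]
{s0} --y--> {s0, s4, s5}  [new]
{s0, s1, s4} --x--> {s0, s1, s4, s5}  [new]
{s0, s1, s4} --y--> {s0, s1, s2, s4, s5}  [new]
{s0, s4, s5} --x--> {s0, s1, s2, s4}  [new]
{s0, s4, s5} --y--> {s0, s1, s4, s5}  [seen]
{s0, s1, s4, s5} --x--> {s0, s1, s2, s4, s5}  [seen]
{s0, s1, s4, s5} --y--> {s0, s1, s2, s4, s5}  [seen]
{s0, s1, s2, s4, s5} --x--> {s0, s1, s2, s4, s5}  [seen]
{s0, s1, s2, s4, s5} --y--> {s0, s1, s2, s3, s4, s5}  [new]
{s0, s1, s2, s4} --x--> {s0, s1, s2, s4, s5}  [seen]
{s0, s1, s2, s4} --y--> {s0, s1, s2, s3, s4, s5}  [seen]
{s0, s1, s2, s3, s4, s5} --x--> {s0, s1, s2, s4, s5}  [seen]
{s0, s1, s2, s3, s4, s5} --y--> {s0, s1, s2, s3, s4, s5}  [seen]
Reachable DFA states: {s0}, {s0, s1, s4}, {s0, s4, s5}, {s0, s1, s4, s5}, {s0, s1, s2, s4, s5}, {s0, s1, s2, s4}, {s0, s1, s2, s3, s4, s5}.

7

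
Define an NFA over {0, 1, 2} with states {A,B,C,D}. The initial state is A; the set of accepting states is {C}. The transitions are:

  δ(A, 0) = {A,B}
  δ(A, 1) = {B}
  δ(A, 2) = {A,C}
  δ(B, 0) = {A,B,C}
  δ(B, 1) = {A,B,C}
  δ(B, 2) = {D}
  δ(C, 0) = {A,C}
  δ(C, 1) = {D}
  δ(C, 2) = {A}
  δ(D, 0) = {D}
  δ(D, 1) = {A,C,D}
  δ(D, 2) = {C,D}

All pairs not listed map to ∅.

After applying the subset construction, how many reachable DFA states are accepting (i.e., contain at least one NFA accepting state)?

5

Start state of the DFA: {A}.
{A} --0--> {A,B}  [new]
{A} --1--> {B}  [new]
{A} --2--> {A,C}  [new]
{A,B} --0--> {A,B,C}  [new]
{A,B} --1--> {A,B,C}  [seen]
{A,B} --2--> {A,C,D}  [new]
{B} --0--> {A,B,C}  [seen]
{B} --1--> {A,B,C}  [seen]
{B} --2--> {D}  [new]
{A,C} --0--> {A,B,C}  [seen]
{A,C} --1--> {B,D}  [new]
{A,C} --2--> {A,C}  [seen]
{A,B,C} --0--> {A,B,C}  [seen]
{A,B,C} --1--> {A,B,C,D}  [new]
{A,B,C} --2--> {A,C,D}  [seen]
{A,C,D} --0--> {A,B,C,D}  [seen]
{A,C,D} --1--> {A,B,C,D}  [seen]
{A,C,D} --2--> {A,C,D}  [seen]
{D} --0--> {D}  [seen]
{D} --1--> {A,C,D}  [seen]
{D} --2--> {C,D}  [new]
{B,D} --0--> {A,B,C,D}  [seen]
{B,D} --1--> {A,B,C,D}  [seen]
{B,D} --2--> {C,D}  [seen]
{A,B,C,D} --0--> {A,B,C,D}  [seen]
{A,B,C,D} --1--> {A,B,C,D}  [seen]
{A,B,C,D} --2--> {A,C,D}  [seen]
{C,D} --0--> {A,C,D}  [seen]
{C,D} --1--> {A,C,D}  [seen]
{C,D} --2--> {A,C,D}  [seen]
Reachable DFA states: {A}, {A,B}, {B}, {A,C}, {A,B,C}, {A,C,D}, {D}, {B,D}, {A,B,C,D}, {C,D}.
Accepting DFA states (contain an NFA accepting state): {A,C}, {A,B,C}, {A,C,D}, {A,B,C,D}, {C,D}.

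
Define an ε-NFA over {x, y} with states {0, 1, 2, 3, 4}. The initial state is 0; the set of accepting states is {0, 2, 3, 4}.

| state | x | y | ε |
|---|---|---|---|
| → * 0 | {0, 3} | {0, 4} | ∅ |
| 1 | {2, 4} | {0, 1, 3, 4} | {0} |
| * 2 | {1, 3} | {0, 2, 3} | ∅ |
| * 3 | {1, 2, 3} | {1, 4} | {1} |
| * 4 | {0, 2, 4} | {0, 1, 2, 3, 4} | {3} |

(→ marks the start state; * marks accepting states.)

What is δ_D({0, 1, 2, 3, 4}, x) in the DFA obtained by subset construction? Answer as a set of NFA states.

{0, 1, 2, 3, 4}

δ(0,x) = {0, 3}; δ(1,x) = {2, 4}; δ(2,x) = {1, 3}; δ(3,x) = {1, 2, 3}; δ(4,x) = {0, 2, 4}.
Union: {0, 1, 2, 3, 4}.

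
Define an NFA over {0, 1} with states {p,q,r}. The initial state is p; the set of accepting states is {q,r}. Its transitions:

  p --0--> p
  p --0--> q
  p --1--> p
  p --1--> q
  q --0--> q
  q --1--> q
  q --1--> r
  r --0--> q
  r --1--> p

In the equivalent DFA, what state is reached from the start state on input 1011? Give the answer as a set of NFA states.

Start: {p}.
δ(p,1) = {p,q}.
Union: {p,q}.
After 1: {p,q}.
δ(p,0) = {p,q}; δ(q,0) = {q}.
Union: {p,q}.
After 0: {p,q}.
δ(p,1) = {p,q}; δ(q,1) = {q,r}.
Union: {p,q,r}.
After 1: {p,q,r}.
δ(p,1) = {p,q}; δ(q,1) = {q,r}; δ(r,1) = {p}.
Union: {p,q,r}.
After 1: {p,q,r}.

{p,q,r}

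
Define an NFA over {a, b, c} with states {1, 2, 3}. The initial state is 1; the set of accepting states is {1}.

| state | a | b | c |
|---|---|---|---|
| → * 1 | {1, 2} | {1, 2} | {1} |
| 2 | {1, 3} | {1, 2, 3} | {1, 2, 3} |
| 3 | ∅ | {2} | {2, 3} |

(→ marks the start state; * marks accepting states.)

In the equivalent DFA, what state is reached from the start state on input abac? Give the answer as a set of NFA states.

Start: {1}.
δ(1,a) = {1, 2}.
Union: {1, 2}.
After a: {1, 2}.
δ(1,b) = {1, 2}; δ(2,b) = {1, 2, 3}.
Union: {1, 2, 3}.
After b: {1, 2, 3}.
δ(1,a) = {1, 2}; δ(2,a) = {1, 3}; δ(3,a) = ∅.
Union: {1, 2, 3}.
After a: {1, 2, 3}.
δ(1,c) = {1}; δ(2,c) = {1, 2, 3}; δ(3,c) = {2, 3}.
Union: {1, 2, 3}.
After c: {1, 2, 3}.

{1, 2, 3}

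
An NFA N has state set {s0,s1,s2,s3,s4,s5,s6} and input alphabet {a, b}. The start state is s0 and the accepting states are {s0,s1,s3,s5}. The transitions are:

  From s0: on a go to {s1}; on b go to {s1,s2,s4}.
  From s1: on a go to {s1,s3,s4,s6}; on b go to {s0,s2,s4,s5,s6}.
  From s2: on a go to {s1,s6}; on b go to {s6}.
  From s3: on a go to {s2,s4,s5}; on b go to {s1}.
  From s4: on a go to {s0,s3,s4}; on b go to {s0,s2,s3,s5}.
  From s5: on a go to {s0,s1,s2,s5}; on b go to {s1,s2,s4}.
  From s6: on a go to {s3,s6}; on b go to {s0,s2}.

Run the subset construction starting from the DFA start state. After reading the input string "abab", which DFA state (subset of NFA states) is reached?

{s0,s1,s2,s3,s4,s5,s6}

Start: {s0}.
δ(s0,a) = {s1}.
Union: {s1}.
After a: {s1}.
δ(s1,b) = {s0,s2,s4,s5,s6}.
Union: {s0,s2,s4,s5,s6}.
After b: {s0,s2,s4,s5,s6}.
δ(s0,a) = {s1}; δ(s2,a) = {s1,s6}; δ(s4,a) = {s0,s3,s4}; δ(s5,a) = {s0,s1,s2,s5}; δ(s6,a) = {s3,s6}.
Union: {s0,s1,s2,s3,s4,s5,s6}.
After a: {s0,s1,s2,s3,s4,s5,s6}.
δ(s0,b) = {s1,s2,s4}; δ(s1,b) = {s0,s2,s4,s5,s6}; δ(s2,b) = {s6}; δ(s3,b) = {s1}; δ(s4,b) = {s0,s2,s3,s5}; δ(s5,b) = {s1,s2,s4}; δ(s6,b) = {s0,s2}.
Union: {s0,s1,s2,s3,s4,s5,s6}.
After b: {s0,s1,s2,s3,s4,s5,s6}.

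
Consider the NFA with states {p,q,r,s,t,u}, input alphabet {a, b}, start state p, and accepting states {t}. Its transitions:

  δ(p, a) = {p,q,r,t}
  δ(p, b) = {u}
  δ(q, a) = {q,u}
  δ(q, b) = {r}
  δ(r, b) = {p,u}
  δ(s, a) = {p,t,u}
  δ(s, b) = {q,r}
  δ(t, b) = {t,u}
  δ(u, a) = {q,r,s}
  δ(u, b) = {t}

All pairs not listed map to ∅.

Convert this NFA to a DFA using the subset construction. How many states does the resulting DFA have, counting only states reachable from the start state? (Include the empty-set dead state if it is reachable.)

Start state of the DFA: {p}.
{p} --a--> {p,q,r,t}  [new]
{p} --b--> {u}  [new]
{p,q,r,t} --a--> {p,q,r,t,u}  [new]
{p,q,r,t} --b--> {p,r,t,u}  [new]
{u} --a--> {q,r,s}  [new]
{u} --b--> {t}  [new]
{p,q,r,t,u} --a--> {p,q,r,s,t,u}  [new]
{p,q,r,t,u} --b--> {p,r,t,u}  [seen]
{p,r,t,u} --a--> {p,q,r,s,t}  [new]
{p,r,t,u} --b--> {p,t,u}  [new]
{q,r,s} --a--> {p,q,t,u}  [new]
{q,r,s} --b--> {p,q,r,u}  [new]
{t} --a--> ∅  [new]
{t} --b--> {t,u}  [new]
{p,q,r,s,t,u} --a--> {p,q,r,s,t,u}  [seen]
{p,q,r,s,t,u} --b--> {p,q,r,t,u}  [seen]
{p,q,r,s,t} --a--> {p,q,r,t,u}  [seen]
{p,q,r,s,t} --b--> {p,q,r,t,u}  [seen]
{p,t,u} --a--> {p,q,r,s,t}  [seen]
{p,t,u} --b--> {t,u}  [seen]
{p,q,t,u} --a--> {p,q,r,s,t,u}  [seen]
{p,q,t,u} --b--> {r,t,u}  [new]
{p,q,r,u} --a--> {p,q,r,s,t,u}  [seen]
{p,q,r,u} --b--> {p,r,t,u}  [seen]
∅ --a--> ∅  [seen]
∅ --b--> ∅  [seen]
{t,u} --a--> {q,r,s}  [seen]
{t,u} --b--> {t,u}  [seen]
{r,t,u} --a--> {q,r,s}  [seen]
{r,t,u} --b--> {p,t,u}  [seen]
Reachable DFA states: {p}, {p,q,r,t}, {u}, {p,q,r,t,u}, {p,r,t,u}, {q,r,s}, {t}, {p,q,r,s,t,u}, {p,q,r,s,t}, {p,t,u}, {p,q,t,u}, {p,q,r,u}, ∅, {t,u}, {r,t,u}.

15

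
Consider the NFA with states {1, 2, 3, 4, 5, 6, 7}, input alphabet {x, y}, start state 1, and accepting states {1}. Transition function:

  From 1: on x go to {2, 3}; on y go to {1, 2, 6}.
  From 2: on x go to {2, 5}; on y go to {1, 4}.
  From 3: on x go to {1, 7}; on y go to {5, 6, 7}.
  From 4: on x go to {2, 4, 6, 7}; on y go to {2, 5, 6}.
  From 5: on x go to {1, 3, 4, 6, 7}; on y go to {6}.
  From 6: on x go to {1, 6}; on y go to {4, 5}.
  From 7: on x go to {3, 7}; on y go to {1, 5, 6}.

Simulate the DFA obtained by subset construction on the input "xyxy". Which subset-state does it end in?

{1, 2, 4, 5, 6, 7}

Start: {1}.
δ(1,x) = {2, 3}.
Union: {2, 3}.
After x: {2, 3}.
δ(2,y) = {1, 4}; δ(3,y) = {5, 6, 7}.
Union: {1, 4, 5, 6, 7}.
After y: {1, 4, 5, 6, 7}.
δ(1,x) = {2, 3}; δ(4,x) = {2, 4, 6, 7}; δ(5,x) = {1, 3, 4, 6, 7}; δ(6,x) = {1, 6}; δ(7,x) = {3, 7}.
Union: {1, 2, 3, 4, 6, 7}.
After x: {1, 2, 3, 4, 6, 7}.
δ(1,y) = {1, 2, 6}; δ(2,y) = {1, 4}; δ(3,y) = {5, 6, 7}; δ(4,y) = {2, 5, 6}; δ(6,y) = {4, 5}; δ(7,y) = {1, 5, 6}.
Union: {1, 2, 4, 5, 6, 7}.
After y: {1, 2, 4, 5, 6, 7}.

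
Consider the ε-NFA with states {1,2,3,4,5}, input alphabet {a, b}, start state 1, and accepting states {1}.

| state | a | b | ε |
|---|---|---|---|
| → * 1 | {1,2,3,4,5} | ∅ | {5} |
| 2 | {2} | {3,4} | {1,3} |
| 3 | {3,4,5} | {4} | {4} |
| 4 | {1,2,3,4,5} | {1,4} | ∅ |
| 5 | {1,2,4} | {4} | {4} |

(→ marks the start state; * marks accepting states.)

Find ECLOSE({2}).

{1,2,3,4,5}

Begin with {2}.
2 →ε {1,3}; add 1, 3.
3 →ε {4}; add 4.
1 →ε {5}; add 5.
ε-closure = {1,2,3,4,5}.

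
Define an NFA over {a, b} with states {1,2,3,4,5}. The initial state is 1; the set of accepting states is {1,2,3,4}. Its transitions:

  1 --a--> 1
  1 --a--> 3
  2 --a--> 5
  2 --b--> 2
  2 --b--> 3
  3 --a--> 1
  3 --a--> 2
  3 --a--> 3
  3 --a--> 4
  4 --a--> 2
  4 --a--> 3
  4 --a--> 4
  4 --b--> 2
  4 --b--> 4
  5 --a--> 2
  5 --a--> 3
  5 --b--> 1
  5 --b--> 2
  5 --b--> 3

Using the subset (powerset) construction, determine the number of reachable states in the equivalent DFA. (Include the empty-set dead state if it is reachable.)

Start state of the DFA: {1}.
{1} --a--> {1,3}  [new]
{1} --b--> ∅  [new]
{1,3} --a--> {1,2,3,4}  [new]
{1,3} --b--> ∅  [seen]
∅ --a--> ∅  [seen]
∅ --b--> ∅  [seen]
{1,2,3,4} --a--> {1,2,3,4,5}  [new]
{1,2,3,4} --b--> {2,3,4}  [new]
{1,2,3,4,5} --a--> {1,2,3,4,5}  [seen]
{1,2,3,4,5} --b--> {1,2,3,4}  [seen]
{2,3,4} --a--> {1,2,3,4,5}  [seen]
{2,3,4} --b--> {2,3,4}  [seen]
Reachable DFA states: {1}, {1,3}, ∅, {1,2,3,4}, {1,2,3,4,5}, {2,3,4}.

6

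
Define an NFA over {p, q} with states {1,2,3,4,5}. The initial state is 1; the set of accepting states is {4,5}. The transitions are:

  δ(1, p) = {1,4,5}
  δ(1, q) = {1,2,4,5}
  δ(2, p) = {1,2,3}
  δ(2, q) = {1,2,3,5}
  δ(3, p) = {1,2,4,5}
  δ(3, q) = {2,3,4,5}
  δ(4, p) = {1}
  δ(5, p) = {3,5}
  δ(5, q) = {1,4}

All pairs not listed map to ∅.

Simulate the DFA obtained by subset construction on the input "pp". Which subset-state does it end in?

Start: {1}.
δ(1,p) = {1,4,5}.
Union: {1,4,5}.
After p: {1,4,5}.
δ(1,p) = {1,4,5}; δ(4,p) = {1}; δ(5,p) = {3,5}.
Union: {1,3,4,5}.
After p: {1,3,4,5}.

{1,3,4,5}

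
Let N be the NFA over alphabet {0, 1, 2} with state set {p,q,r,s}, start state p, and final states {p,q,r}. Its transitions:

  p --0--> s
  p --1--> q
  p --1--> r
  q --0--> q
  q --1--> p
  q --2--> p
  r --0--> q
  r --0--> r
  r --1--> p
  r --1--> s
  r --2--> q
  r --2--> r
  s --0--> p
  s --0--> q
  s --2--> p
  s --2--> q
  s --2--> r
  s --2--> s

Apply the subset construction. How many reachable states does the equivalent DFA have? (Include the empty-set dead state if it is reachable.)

Start state of the DFA: {p}.
{p} --0--> {s}  [new]
{p} --1--> {q,r}  [new]
{p} --2--> ∅  [new]
{s} --0--> {p,q}  [new]
{s} --1--> ∅  [seen]
{s} --2--> {p,q,r,s}  [new]
{q,r} --0--> {q,r}  [seen]
{q,r} --1--> {p,s}  [new]
{q,r} --2--> {p,q,r}  [new]
∅ --0--> ∅  [seen]
∅ --1--> ∅  [seen]
∅ --2--> ∅  [seen]
{p,q} --0--> {q,s}  [new]
{p,q} --1--> {p,q,r}  [seen]
{p,q} --2--> {p}  [seen]
{p,q,r,s} --0--> {p,q,r,s}  [seen]
{p,q,r,s} --1--> {p,q,r,s}  [seen]
{p,q,r,s} --2--> {p,q,r,s}  [seen]
{p,s} --0--> {p,q,s}  [new]
{p,s} --1--> {q,r}  [seen]
{p,s} --2--> {p,q,r,s}  [seen]
{p,q,r} --0--> {q,r,s}  [new]
{p,q,r} --1--> {p,q,r,s}  [seen]
{p,q,r} --2--> {p,q,r}  [seen]
{q,s} --0--> {p,q}  [seen]
{q,s} --1--> {p}  [seen]
{q,s} --2--> {p,q,r,s}  [seen]
{p,q,s} --0--> {p,q,s}  [seen]
{p,q,s} --1--> {p,q,r}  [seen]
{p,q,s} --2--> {p,q,r,s}  [seen]
{q,r,s} --0--> {p,q,r}  [seen]
{q,r,s} --1--> {p,s}  [seen]
{q,r,s} --2--> {p,q,r,s}  [seen]
Reachable DFA states: {p}, {s}, {q,r}, ∅, {p,q}, {p,q,r,s}, {p,s}, {p,q,r}, {q,s}, {p,q,s}, {q,r,s}.

11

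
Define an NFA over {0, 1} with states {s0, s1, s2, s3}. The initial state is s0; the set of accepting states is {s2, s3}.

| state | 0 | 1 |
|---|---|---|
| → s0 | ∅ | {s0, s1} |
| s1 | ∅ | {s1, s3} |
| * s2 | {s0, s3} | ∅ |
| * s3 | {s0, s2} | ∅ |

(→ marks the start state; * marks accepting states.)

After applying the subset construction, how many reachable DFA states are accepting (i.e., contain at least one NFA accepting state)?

Start state of the DFA: {s0}.
{s0} --0--> ∅  [new]
{s0} --1--> {s0, s1}  [new]
∅ --0--> ∅  [seen]
∅ --1--> ∅  [seen]
{s0, s1} --0--> ∅  [seen]
{s0, s1} --1--> {s0, s1, s3}  [new]
{s0, s1, s3} --0--> {s0, s2}  [new]
{s0, s1, s3} --1--> {s0, s1, s3}  [seen]
{s0, s2} --0--> {s0, s3}  [new]
{s0, s2} --1--> {s0, s1}  [seen]
{s0, s3} --0--> {s0, s2}  [seen]
{s0, s3} --1--> {s0, s1}  [seen]
Reachable DFA states: {s0}, ∅, {s0, s1}, {s0, s1, s3}, {s0, s2}, {s0, s3}.
Accepting DFA states (contain an NFA accepting state): {s0, s1, s3}, {s0, s2}, {s0, s3}.

3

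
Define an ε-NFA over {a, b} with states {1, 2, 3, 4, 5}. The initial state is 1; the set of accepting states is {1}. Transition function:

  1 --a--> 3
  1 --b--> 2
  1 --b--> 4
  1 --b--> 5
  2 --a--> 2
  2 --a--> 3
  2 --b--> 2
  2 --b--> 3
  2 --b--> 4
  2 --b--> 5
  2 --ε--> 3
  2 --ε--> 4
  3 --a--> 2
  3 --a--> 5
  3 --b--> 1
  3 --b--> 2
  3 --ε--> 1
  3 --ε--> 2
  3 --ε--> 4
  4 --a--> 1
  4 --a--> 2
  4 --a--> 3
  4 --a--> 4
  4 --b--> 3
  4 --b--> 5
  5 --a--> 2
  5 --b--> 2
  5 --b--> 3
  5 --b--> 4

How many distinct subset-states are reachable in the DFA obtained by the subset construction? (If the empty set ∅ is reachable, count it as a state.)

3

Start state of the DFA: {1} (ε-closure of the NFA start).
{1} --a--> {1, 2, 3, 4}  [new]
{1} --b--> {1, 2, 3, 4, 5}  [new]
{1, 2, 3, 4} --a--> {1, 2, 3, 4, 5}  [seen]
{1, 2, 3, 4} --b--> {1, 2, 3, 4, 5}  [seen]
{1, 2, 3, 4, 5} --a--> {1, 2, 3, 4, 5}  [seen]
{1, 2, 3, 4, 5} --b--> {1, 2, 3, 4, 5}  [seen]
Reachable DFA states: {1}, {1, 2, 3, 4}, {1, 2, 3, 4, 5}.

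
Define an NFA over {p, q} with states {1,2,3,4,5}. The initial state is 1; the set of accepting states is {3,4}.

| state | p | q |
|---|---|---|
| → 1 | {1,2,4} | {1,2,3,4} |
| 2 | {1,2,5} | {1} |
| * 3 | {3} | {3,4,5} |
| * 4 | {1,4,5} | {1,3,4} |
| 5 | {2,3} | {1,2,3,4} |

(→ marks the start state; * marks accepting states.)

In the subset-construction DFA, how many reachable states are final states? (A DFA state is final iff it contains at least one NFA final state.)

4

Start state of the DFA: {1}.
{1} --p--> {1,2,4}  [new]
{1} --q--> {1,2,3,4}  [new]
{1,2,4} --p--> {1,2,4,5}  [new]
{1,2,4} --q--> {1,2,3,4}  [seen]
{1,2,3,4} --p--> {1,2,3,4,5}  [new]
{1,2,3,4} --q--> {1,2,3,4,5}  [seen]
{1,2,4,5} --p--> {1,2,3,4,5}  [seen]
{1,2,4,5} --q--> {1,2,3,4}  [seen]
{1,2,3,4,5} --p--> {1,2,3,4,5}  [seen]
{1,2,3,4,5} --q--> {1,2,3,4,5}  [seen]
Reachable DFA states: {1}, {1,2,4}, {1,2,3,4}, {1,2,4,5}, {1,2,3,4,5}.
Accepting DFA states (contain an NFA accepting state): {1,2,4}, {1,2,3,4}, {1,2,4,5}, {1,2,3,4,5}.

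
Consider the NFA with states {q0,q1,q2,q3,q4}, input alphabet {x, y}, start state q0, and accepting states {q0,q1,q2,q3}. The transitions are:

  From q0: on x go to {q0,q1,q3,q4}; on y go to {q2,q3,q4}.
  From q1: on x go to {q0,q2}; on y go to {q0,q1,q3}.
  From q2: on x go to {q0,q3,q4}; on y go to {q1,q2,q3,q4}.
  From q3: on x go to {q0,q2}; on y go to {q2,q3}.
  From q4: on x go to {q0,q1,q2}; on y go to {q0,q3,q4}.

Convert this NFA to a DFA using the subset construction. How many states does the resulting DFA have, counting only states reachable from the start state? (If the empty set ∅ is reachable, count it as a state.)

Start state of the DFA: {q0}.
{q0} --x--> {q0,q1,q3,q4}  [new]
{q0} --y--> {q2,q3,q4}  [new]
{q0,q1,q3,q4} --x--> {q0,q1,q2,q3,q4}  [new]
{q0,q1,q3,q4} --y--> {q0,q1,q2,q3,q4}  [seen]
{q2,q3,q4} --x--> {q0,q1,q2,q3,q4}  [seen]
{q2,q3,q4} --y--> {q0,q1,q2,q3,q4}  [seen]
{q0,q1,q2,q3,q4} --x--> {q0,q1,q2,q3,q4}  [seen]
{q0,q1,q2,q3,q4} --y--> {q0,q1,q2,q3,q4}  [seen]
Reachable DFA states: {q0}, {q0,q1,q3,q4}, {q2,q3,q4}, {q0,q1,q2,q3,q4}.

4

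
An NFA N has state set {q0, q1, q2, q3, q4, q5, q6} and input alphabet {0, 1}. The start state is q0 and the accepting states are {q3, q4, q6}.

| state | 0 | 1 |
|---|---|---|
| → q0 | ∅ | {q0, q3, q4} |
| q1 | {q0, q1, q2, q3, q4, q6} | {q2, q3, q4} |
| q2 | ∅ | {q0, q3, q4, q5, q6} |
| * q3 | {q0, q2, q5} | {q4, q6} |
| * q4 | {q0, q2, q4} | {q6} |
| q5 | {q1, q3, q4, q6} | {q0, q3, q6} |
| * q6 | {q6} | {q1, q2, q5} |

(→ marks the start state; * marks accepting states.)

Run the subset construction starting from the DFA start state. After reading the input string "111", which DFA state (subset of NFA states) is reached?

{q0, q1, q2, q3, q4, q5, q6}

Start: {q0}.
δ(q0,1) = {q0, q3, q4}.
Union: {q0, q3, q4}.
After 1: {q0, q3, q4}.
δ(q0,1) = {q0, q3, q4}; δ(q3,1) = {q4, q6}; δ(q4,1) = {q6}.
Union: {q0, q3, q4, q6}.
After 1: {q0, q3, q4, q6}.
δ(q0,1) = {q0, q3, q4}; δ(q3,1) = {q4, q6}; δ(q4,1) = {q6}; δ(q6,1) = {q1, q2, q5}.
Union: {q0, q1, q2, q3, q4, q5, q6}.
After 1: {q0, q1, q2, q3, q4, q5, q6}.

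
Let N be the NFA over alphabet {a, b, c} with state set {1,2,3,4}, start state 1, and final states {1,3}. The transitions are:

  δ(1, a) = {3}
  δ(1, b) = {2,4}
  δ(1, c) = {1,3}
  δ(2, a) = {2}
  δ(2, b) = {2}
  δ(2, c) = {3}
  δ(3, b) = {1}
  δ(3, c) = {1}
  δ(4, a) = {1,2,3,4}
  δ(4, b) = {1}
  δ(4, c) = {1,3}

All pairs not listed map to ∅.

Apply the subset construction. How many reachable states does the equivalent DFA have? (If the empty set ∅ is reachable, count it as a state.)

10

Start state of the DFA: {1}.
{1} --a--> {3}  [new]
{1} --b--> {2,4}  [new]
{1} --c--> {1,3}  [new]
{3} --a--> ∅  [new]
{3} --b--> {1}  [seen]
{3} --c--> {1}  [seen]
{2,4} --a--> {1,2,3,4}  [new]
{2,4} --b--> {1,2}  [new]
{2,4} --c--> {1,3}  [seen]
{1,3} --a--> {3}  [seen]
{1,3} --b--> {1,2,4}  [new]
{1,3} --c--> {1,3}  [seen]
∅ --a--> ∅  [seen]
∅ --b--> ∅  [seen]
∅ --c--> ∅  [seen]
{1,2,3,4} --a--> {1,2,3,4}  [seen]
{1,2,3,4} --b--> {1,2,4}  [seen]
{1,2,3,4} --c--> {1,3}  [seen]
{1,2} --a--> {2,3}  [new]
{1,2} --b--> {2,4}  [seen]
{1,2} --c--> {1,3}  [seen]
{1,2,4} --a--> {1,2,3,4}  [seen]
{1,2,4} --b--> {1,2,4}  [seen]
{1,2,4} --c--> {1,3}  [seen]
{2,3} --a--> {2}  [new]
{2,3} --b--> {1,2}  [seen]
{2,3} --c--> {1,3}  [seen]
{2} --a--> {2}  [seen]
{2} --b--> {2}  [seen]
{2} --c--> {3}  [seen]
Reachable DFA states: {1}, {3}, {2,4}, {1,3}, ∅, {1,2,3,4}, {1,2}, {1,2,4}, {2,3}, {2}.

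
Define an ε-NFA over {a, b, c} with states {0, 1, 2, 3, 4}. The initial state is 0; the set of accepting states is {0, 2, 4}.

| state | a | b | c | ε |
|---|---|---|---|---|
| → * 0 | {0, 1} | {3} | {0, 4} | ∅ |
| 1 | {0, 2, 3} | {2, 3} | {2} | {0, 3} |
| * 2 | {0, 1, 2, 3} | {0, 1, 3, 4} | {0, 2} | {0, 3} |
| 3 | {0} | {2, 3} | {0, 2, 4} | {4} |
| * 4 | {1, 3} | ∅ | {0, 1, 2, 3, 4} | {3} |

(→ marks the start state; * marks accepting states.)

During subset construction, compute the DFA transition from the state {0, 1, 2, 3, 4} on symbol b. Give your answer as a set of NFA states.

δ(0,b) = {3}; δ(1,b) = {2, 3}; δ(2,b) = {0, 1, 3, 4}; δ(3,b) = {2, 3}; δ(4,b) = ∅.
Union: {0, 1, 2, 3, 4}.

{0, 1, 2, 3, 4}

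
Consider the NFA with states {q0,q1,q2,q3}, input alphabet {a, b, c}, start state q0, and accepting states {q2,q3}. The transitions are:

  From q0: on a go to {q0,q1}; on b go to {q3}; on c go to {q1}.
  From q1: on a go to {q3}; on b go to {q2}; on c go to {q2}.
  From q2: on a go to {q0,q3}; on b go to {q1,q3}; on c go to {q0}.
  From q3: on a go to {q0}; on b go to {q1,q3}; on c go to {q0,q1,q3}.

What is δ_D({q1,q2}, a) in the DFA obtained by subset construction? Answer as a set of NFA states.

δ(q1,a) = {q3}; δ(q2,a) = {q0,q3}.
Union: {q0,q3}.

{q0,q3}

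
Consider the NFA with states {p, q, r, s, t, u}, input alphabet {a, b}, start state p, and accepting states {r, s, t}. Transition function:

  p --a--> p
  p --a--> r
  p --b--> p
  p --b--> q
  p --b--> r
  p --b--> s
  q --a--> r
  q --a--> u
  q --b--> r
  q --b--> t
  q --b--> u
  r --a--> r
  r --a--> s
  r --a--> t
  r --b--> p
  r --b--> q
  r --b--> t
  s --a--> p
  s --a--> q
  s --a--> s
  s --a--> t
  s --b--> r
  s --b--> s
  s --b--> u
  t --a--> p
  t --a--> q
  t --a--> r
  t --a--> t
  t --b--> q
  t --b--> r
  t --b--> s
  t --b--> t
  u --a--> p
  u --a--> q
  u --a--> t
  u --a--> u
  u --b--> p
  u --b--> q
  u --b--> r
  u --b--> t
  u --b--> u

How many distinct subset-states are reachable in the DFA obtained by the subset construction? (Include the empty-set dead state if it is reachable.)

Start state of the DFA: {p}.
{p} --a--> {p, r}  [new]
{p} --b--> {p, q, r, s}  [new]
{p, r} --a--> {p, r, s, t}  [new]
{p, r} --b--> {p, q, r, s, t}  [new]
{p, q, r, s} --a--> {p, q, r, s, t, u}  [new]
{p, q, r, s} --b--> {p, q, r, s, t, u}  [seen]
{p, r, s, t} --a--> {p, q, r, s, t}  [seen]
{p, r, s, t} --b--> {p, q, r, s, t, u}  [seen]
{p, q, r, s, t} --a--> {p, q, r, s, t, u}  [seen]
{p, q, r, s, t} --b--> {p, q, r, s, t, u}  [seen]
{p, q, r, s, t, u} --a--> {p, q, r, s, t, u}  [seen]
{p, q, r, s, t, u} --b--> {p, q, r, s, t, u}  [seen]
Reachable DFA states: {p}, {p, r}, {p, q, r, s}, {p, r, s, t}, {p, q, r, s, t}, {p, q, r, s, t, u}.

6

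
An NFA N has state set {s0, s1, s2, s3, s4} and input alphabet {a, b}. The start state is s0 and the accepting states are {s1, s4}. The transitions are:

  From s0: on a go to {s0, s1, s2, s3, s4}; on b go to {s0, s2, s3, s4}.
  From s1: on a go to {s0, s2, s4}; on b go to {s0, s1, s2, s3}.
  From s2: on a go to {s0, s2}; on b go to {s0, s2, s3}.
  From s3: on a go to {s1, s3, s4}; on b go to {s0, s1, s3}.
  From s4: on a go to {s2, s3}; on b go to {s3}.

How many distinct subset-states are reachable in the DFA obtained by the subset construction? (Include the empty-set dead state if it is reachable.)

3

Start state of the DFA: {s0}.
{s0} --a--> {s0, s1, s2, s3, s4}  [new]
{s0} --b--> {s0, s2, s3, s4}  [new]
{s0, s1, s2, s3, s4} --a--> {s0, s1, s2, s3, s4}  [seen]
{s0, s1, s2, s3, s4} --b--> {s0, s1, s2, s3, s4}  [seen]
{s0, s2, s3, s4} --a--> {s0, s1, s2, s3, s4}  [seen]
{s0, s2, s3, s4} --b--> {s0, s1, s2, s3, s4}  [seen]
Reachable DFA states: {s0}, {s0, s1, s2, s3, s4}, {s0, s2, s3, s4}.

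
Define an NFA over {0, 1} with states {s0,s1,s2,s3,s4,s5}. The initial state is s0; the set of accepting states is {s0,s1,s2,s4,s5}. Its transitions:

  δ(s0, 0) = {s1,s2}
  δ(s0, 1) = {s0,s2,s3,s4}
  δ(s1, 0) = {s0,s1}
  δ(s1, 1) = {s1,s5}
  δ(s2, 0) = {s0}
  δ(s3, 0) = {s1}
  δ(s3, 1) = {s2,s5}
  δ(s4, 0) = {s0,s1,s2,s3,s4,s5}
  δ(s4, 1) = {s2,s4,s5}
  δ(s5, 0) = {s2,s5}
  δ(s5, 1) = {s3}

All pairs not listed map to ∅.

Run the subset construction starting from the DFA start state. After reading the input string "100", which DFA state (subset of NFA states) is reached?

Start: {s0}.
δ(s0,1) = {s0,s2,s3,s4}.
Union: {s0,s2,s3,s4}.
After 1: {s0,s2,s3,s4}.
δ(s0,0) = {s1,s2}; δ(s2,0) = {s0}; δ(s3,0) = {s1}; δ(s4,0) = {s0,s1,s2,s3,s4,s5}.
Union: {s0,s1,s2,s3,s4,s5}.
After 0: {s0,s1,s2,s3,s4,s5}.
δ(s0,0) = {s1,s2}; δ(s1,0) = {s0,s1}; δ(s2,0) = {s0}; δ(s3,0) = {s1}; δ(s4,0) = {s0,s1,s2,s3,s4,s5}; δ(s5,0) = {s2,s5}.
Union: {s0,s1,s2,s3,s4,s5}.
After 0: {s0,s1,s2,s3,s4,s5}.

{s0,s1,s2,s3,s4,s5}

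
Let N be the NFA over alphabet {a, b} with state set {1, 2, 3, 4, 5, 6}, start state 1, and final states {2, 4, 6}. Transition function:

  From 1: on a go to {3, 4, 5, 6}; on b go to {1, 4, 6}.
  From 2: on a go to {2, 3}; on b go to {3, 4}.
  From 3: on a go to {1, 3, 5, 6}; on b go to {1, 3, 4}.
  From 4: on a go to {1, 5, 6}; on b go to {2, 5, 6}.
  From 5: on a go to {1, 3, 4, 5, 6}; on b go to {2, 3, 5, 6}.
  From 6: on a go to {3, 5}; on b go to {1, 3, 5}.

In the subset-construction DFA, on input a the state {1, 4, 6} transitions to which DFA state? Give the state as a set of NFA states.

{1, 3, 4, 5, 6}

δ(1,a) = {3, 4, 5, 6}; δ(4,a) = {1, 5, 6}; δ(6,a) = {3, 5}.
Union: {1, 3, 4, 5, 6}.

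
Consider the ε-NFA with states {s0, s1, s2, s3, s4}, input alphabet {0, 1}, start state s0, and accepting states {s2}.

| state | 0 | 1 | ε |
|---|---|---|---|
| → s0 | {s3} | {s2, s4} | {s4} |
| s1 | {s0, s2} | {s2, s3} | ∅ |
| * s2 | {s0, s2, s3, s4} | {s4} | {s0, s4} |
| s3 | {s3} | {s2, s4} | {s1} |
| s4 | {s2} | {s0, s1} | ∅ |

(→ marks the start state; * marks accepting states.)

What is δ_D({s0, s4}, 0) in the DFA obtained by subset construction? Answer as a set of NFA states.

δ(s0,0) = {s3}; δ(s4,0) = {s2}.
Union: {s2, s3}.
ε-closure gives {s0, s1, s2, s3, s4}.

{s0, s1, s2, s3, s4}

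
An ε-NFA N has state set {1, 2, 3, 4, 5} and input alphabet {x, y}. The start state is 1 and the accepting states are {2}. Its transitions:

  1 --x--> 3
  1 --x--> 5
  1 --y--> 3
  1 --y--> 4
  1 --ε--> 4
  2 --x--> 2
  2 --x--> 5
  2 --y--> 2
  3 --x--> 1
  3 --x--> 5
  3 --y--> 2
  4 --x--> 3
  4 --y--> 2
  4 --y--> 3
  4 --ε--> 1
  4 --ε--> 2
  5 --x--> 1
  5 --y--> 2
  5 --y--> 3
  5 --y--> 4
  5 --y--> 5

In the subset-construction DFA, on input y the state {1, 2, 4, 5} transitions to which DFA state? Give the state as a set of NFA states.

δ(1,y) = {3, 4}; δ(2,y) = {2}; δ(4,y) = {2, 3}; δ(5,y) = {2, 3, 4, 5}.
Union: {2, 3, 4, 5}.
ε-closure gives {1, 2, 3, 4, 5}.

{1, 2, 3, 4, 5}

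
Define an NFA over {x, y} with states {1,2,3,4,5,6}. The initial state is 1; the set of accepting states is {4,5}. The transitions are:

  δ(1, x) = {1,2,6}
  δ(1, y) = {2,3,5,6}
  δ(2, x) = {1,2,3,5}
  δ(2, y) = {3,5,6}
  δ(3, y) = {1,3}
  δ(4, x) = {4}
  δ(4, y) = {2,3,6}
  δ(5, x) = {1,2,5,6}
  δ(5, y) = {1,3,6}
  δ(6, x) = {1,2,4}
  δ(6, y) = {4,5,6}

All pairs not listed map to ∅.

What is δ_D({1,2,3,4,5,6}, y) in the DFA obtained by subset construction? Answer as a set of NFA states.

{1,2,3,4,5,6}

δ(1,y) = {2,3,5,6}; δ(2,y) = {3,5,6}; δ(3,y) = {1,3}; δ(4,y) = {2,3,6}; δ(5,y) = {1,3,6}; δ(6,y) = {4,5,6}.
Union: {1,2,3,4,5,6}.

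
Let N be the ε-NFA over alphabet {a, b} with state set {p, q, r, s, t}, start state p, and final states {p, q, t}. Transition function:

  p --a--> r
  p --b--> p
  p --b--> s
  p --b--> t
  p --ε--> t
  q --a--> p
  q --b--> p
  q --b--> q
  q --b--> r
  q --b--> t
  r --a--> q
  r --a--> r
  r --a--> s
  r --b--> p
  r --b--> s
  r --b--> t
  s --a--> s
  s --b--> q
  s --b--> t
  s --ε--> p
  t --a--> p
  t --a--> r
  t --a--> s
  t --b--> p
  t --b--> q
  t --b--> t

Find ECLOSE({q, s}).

{p, q, s, t}

Begin with {q, s}.
s →ε {p}; add p.
p →ε {t}; add t.
ε-closure = {p, q, s, t}.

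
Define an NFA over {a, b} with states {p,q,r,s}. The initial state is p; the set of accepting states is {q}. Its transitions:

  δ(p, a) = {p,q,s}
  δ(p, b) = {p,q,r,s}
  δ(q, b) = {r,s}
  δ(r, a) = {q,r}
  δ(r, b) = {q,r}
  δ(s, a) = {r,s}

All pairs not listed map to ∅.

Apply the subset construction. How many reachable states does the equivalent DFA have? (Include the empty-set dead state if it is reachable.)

3

Start state of the DFA: {p}.
{p} --a--> {p,q,s}  [new]
{p} --b--> {p,q,r,s}  [new]
{p,q,s} --a--> {p,q,r,s}  [seen]
{p,q,s} --b--> {p,q,r,s}  [seen]
{p,q,r,s} --a--> {p,q,r,s}  [seen]
{p,q,r,s} --b--> {p,q,r,s}  [seen]
Reachable DFA states: {p}, {p,q,s}, {p,q,r,s}.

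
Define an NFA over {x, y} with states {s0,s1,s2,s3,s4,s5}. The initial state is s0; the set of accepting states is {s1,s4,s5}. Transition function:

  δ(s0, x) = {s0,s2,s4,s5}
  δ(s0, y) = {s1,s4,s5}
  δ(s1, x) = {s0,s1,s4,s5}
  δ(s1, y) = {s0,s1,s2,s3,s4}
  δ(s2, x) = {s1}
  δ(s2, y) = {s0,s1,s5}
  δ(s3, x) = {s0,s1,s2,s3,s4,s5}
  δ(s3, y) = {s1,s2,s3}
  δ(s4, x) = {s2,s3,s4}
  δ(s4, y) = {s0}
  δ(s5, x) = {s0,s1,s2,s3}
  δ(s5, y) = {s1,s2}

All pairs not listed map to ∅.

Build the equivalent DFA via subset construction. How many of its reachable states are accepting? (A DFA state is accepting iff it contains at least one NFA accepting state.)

Start state of the DFA: {s0}.
{s0} --x--> {s0,s2,s4,s5}  [new]
{s0} --y--> {s1,s4,s5}  [new]
{s0,s2,s4,s5} --x--> {s0,s1,s2,s3,s4,s5}  [new]
{s0,s2,s4,s5} --y--> {s0,s1,s2,s4,s5}  [new]
{s1,s4,s5} --x--> {s0,s1,s2,s3,s4,s5}  [seen]
{s1,s4,s5} --y--> {s0,s1,s2,s3,s4}  [new]
{s0,s1,s2,s3,s4,s5} --x--> {s0,s1,s2,s3,s4,s5}  [seen]
{s0,s1,s2,s3,s4,s5} --y--> {s0,s1,s2,s3,s4,s5}  [seen]
{s0,s1,s2,s4,s5} --x--> {s0,s1,s2,s3,s4,s5}  [seen]
{s0,s1,s2,s4,s5} --y--> {s0,s1,s2,s3,s4,s5}  [seen]
{s0,s1,s2,s3,s4} --x--> {s0,s1,s2,s3,s4,s5}  [seen]
{s0,s1,s2,s3,s4} --y--> {s0,s1,s2,s3,s4,s5}  [seen]
Reachable DFA states: {s0}, {s0,s2,s4,s5}, {s1,s4,s5}, {s0,s1,s2,s3,s4,s5}, {s0,s1,s2,s4,s5}, {s0,s1,s2,s3,s4}.
Accepting DFA states (contain an NFA accepting state): {s0,s2,s4,s5}, {s1,s4,s5}, {s0,s1,s2,s3,s4,s5}, {s0,s1,s2,s4,s5}, {s0,s1,s2,s3,s4}.

5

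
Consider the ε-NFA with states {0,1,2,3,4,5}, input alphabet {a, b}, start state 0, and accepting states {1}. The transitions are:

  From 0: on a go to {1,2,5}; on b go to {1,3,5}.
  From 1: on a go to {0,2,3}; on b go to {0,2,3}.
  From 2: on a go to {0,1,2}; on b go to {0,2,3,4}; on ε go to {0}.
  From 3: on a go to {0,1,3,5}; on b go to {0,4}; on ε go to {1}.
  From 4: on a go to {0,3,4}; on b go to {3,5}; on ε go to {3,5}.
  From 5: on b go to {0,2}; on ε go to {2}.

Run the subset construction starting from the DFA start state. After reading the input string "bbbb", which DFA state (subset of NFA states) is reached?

Start: {0}.
δ(0,b) = {1,3,5}.
Union: {1,3,5}.
ε-closure gives {0,1,2,3,5}.
After b: {0,1,2,3,5}.
δ(0,b) = {1,3,5}; δ(1,b) = {0,2,3}; δ(2,b) = {0,2,3,4}; δ(3,b) = {0,4}; δ(5,b) = {0,2}.
Union: {0,1,2,3,4,5}.
After b: {0,1,2,3,4,5}.
δ(0,b) = {1,3,5}; δ(1,b) = {0,2,3}; δ(2,b) = {0,2,3,4}; δ(3,b) = {0,4}; δ(4,b) = {3,5}; δ(5,b) = {0,2}.
Union: {0,1,2,3,4,5}.
After b: {0,1,2,3,4,5}.
δ(0,b) = {1,3,5}; δ(1,b) = {0,2,3}; δ(2,b) = {0,2,3,4}; δ(3,b) = {0,4}; δ(4,b) = {3,5}; δ(5,b) = {0,2}.
Union: {0,1,2,3,4,5}.
After b: {0,1,2,3,4,5}.

{0,1,2,3,4,5}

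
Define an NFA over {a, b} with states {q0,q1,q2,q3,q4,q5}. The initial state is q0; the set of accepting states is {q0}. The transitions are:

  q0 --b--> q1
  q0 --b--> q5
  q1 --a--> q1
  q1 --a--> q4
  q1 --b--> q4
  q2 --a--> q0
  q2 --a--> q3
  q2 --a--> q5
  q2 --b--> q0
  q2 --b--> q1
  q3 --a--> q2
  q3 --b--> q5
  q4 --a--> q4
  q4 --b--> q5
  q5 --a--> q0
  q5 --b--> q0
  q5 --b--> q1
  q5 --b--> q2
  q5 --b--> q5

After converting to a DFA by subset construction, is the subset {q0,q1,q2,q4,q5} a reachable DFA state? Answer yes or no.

Start state of the DFA: {q0}.
{q0} --a--> ∅  [new]
{q0} --b--> {q1,q5}  [new]
∅ --a--> ∅  [seen]
∅ --b--> ∅  [seen]
{q1,q5} --a--> {q0,q1,q4}  [new]
{q1,q5} --b--> {q0,q1,q2,q4,q5}  [new]
{q0,q1,q4} --a--> {q1,q4}  [new]
{q0,q1,q4} --b--> {q1,q4,q5}  [new]
{q0,q1,q2,q4,q5} --a--> {q0,q1,q3,q4,q5}  [new]
{q0,q1,q2,q4,q5} --b--> {q0,q1,q2,q4,q5}  [seen]
{q1,q4} --a--> {q1,q4}  [seen]
{q1,q4} --b--> {q4,q5}  [new]
{q1,q4,q5} --a--> {q0,q1,q4}  [seen]
{q1,q4,q5} --b--> {q0,q1,q2,q4,q5}  [seen]
{q0,q1,q3,q4,q5} --a--> {q0,q1,q2,q4}  [new]
{q0,q1,q3,q4,q5} --b--> {q0,q1,q2,q4,q5}  [seen]
{q4,q5} --a--> {q0,q4}  [new]
{q4,q5} --b--> {q0,q1,q2,q5}  [new]
{q0,q1,q2,q4} --a--> {q0,q1,q3,q4,q5}  [seen]
{q0,q1,q2,q4} --b--> {q0,q1,q4,q5}  [new]
{q0,q4} --a--> {q4}  [new]
{q0,q4} --b--> {q1,q5}  [seen]
{q0,q1,q2,q5} --a--> {q0,q1,q3,q4,q5}  [seen]
{q0,q1,q2,q5} --b--> {q0,q1,q2,q4,q5}  [seen]
{q0,q1,q4,q5} --a--> {q0,q1,q4}  [seen]
{q0,q1,q4,q5} --b--> {q0,q1,q2,q4,q5}  [seen]
{q4} --a--> {q4}  [seen]
{q4} --b--> {q5}  [new]
{q5} --a--> {q0}  [seen]
{q5} --b--> {q0,q1,q2,q5}  [seen]
Reachable DFA states: {q0}, ∅, {q1,q5}, {q0,q1,q4}, {q0,q1,q2,q4,q5}, {q1,q4}, {q1,q4,q5}, {q0,q1,q3,q4,q5}, {q4,q5}, {q0,q1,q2,q4}, {q0,q4}, {q0,q1,q2,q5}, {q0,q1,q4,q5}, {q4}, {q5}.
{q0,q1,q2,q4,q5} is among them.

yes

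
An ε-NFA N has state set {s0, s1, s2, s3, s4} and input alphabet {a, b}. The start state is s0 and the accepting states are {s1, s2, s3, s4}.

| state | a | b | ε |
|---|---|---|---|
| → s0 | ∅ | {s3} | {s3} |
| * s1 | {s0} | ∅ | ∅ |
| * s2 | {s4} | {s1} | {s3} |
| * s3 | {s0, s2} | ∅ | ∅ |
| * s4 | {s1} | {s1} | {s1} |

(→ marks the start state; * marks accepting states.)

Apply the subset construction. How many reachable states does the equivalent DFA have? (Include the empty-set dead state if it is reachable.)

Start state of the DFA: {s0, s3} (ε-closure of the NFA start).
{s0, s3} --a--> {s0, s2, s3}  [new]
{s0, s3} --b--> {s3}  [new]
{s0, s2, s3} --a--> {s0, s1, s2, s3, s4}  [new]
{s0, s2, s3} --b--> {s1, s3}  [new]
{s3} --a--> {s0, s2, s3}  [seen]
{s3} --b--> ∅  [new]
{s0, s1, s2, s3, s4} --a--> {s0, s1, s2, s3, s4}  [seen]
{s0, s1, s2, s3, s4} --b--> {s1, s3}  [seen]
{s1, s3} --a--> {s0, s2, s3}  [seen]
{s1, s3} --b--> ∅  [seen]
∅ --a--> ∅  [seen]
∅ --b--> ∅  [seen]
Reachable DFA states: {s0, s3}, {s0, s2, s3}, {s3}, {s0, s1, s2, s3, s4}, {s1, s3}, ∅.

6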